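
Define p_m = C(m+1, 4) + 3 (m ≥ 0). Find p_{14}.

1368

C(15, 4) = 1365, so p_{14} = 1368.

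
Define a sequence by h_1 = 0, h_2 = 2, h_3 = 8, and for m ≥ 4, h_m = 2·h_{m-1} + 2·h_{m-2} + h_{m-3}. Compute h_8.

Applying the relation repeatedly:
h_4 = 20; h_5 = 58; h_6 = 164; h_7 = 464; h_8 = 1314.

1314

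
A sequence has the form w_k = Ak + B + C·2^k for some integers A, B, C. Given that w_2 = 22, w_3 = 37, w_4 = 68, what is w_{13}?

Plug in k = 2, 3, 4: 2A + B + 4C = 22; 3A + B + 8C = 37; 4A + B + 16C = 68.
Subtracting the first from the second: A + 4C = 15.
Subtracting the second from the third: A + 8C = 31.
Solving: C = 4, A = -1, then B = 8.
So w_k = -1·k + 8 + 4·2^k; at k=13 this is 32763.

32763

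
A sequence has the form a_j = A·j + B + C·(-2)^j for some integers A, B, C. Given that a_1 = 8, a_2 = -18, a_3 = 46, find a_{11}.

At j = 1, 2, 3: A + B - 2C = 8; 2A + B + 4C = -18; 3A + B - 8C = 46.
Subtracting the first from the second: A + 6C = -26.
Subtracting the second from the third: A - 12C = 64.
Solving: C = -5, A = 4, then B = -6.
Hence a_{11} = 4·11 + (-6) + (-5)·(-2048) = 10278.

10278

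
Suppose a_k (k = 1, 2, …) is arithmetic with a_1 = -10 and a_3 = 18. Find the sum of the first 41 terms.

Common difference d = (18 - (-10)) / (3 - 1) = 14.
a_k = -10 + (k - 1)·14.
a_{41} = 550; S = 41·(-10 + 550)/2 = 11070.

11070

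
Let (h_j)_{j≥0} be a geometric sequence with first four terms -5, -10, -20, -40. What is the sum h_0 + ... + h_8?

Common ratio r = 2.
h_j = (-5)·2^(j-0).
S = (-5)·(2^9 - 1)/(2 - 1) = (-5)·(512 - 1)/(1) = -2555.

-2555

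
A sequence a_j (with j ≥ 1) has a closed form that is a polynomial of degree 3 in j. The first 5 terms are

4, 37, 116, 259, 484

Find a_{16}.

1st diffs: 33, 79, 143, 225.
2nd diffs: 46, 64, 82.
3rd diffs: 18, 18 (constant).
So a_j = 3j^3 + 5j^2 - 3j - 1.
Evaluating at j = 16 gives a_{16} = 13519.

13519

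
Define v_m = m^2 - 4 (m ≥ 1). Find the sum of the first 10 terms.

345

Over m = 1..10: Σm = 55, Σm² = 385.
Total = (1)·385 + (-4)·10 = 345.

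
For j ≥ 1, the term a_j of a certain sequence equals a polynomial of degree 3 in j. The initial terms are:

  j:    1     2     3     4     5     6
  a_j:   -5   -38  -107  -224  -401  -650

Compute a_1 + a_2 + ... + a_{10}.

1st diffs: -33, -69, -117, -177, -249.
2nd diffs: -36, -48, -60, -72.
3rd diffs: -12, -12, -12 (constant).
Newton forward-difference form: a_j = -5 + (-33)·C(j-1,1) + (-36)·C(j-1,2) + (-12)·C(j-1,3).
Continuing: -983, -1412, -1949, -2606.
Summing j = 1..10 (10 terms) gives -8375.

-8375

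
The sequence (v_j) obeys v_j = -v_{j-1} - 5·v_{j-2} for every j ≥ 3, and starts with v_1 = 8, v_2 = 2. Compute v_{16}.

133312

Compute successive terms:
v_3 = -42  v_4 = 32  v_5 = 178  …  v_{13} = -95192  v_{14} = -152318  v_{15} = 628278  v_{16} = 133312.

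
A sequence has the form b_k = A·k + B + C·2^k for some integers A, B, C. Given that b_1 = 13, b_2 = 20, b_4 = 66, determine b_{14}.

Write the equations: A + B + 2C = 13; 2A + B + 4C = 20; 4A + B + 16C = 66.
Subtracting the first from the second: A + 2C = 7.
Subtracting the second from the third: 2A + 12C = 46.
Solving: C = 4, A = -1, then B = 6.
So b_k = -1·k + 6 + 4·2^k; at k=14 this is 65528.

65528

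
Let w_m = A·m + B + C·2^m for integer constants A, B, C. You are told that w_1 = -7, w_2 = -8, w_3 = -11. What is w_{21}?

-2097137

Plug in m = 1, 2, 3: A + B + 2C = -7; 2A + B + 4C = -8; 3A + B + 8C = -11.
Subtracting the first from the second: A + 2C = -1.
Subtracting the second from the third: A + 4C = -3.
Solving: C = -1, A = 1, then B = -6.
Hence w_{21} = 1·21 + (-6) + (-1)·2097152 = -2097137.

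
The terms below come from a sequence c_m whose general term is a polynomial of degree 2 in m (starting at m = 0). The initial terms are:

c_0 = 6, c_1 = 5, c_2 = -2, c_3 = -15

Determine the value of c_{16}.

-730

1st diffs: -1, -7, -13.
2nd diffs: -6, -6 (constant).
So c_m = -3m^2 + 2m + 6.
Evaluating at m = 16 gives c_{16} = -730.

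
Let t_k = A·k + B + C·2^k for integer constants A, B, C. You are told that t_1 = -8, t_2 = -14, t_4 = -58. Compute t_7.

-500

Write the equations: A + B + 2C = -8; 2A + B + 4C = -14; 4A + B + 16C = -58.
Subtracting the first from the second: A + 2C = -6.
Subtracting the second from the third: 2A + 12C = -44.
Solving: C = -4, A = 2, then B = -2.
Hence t_7 = 2·7 + (-2) + (-4)·128 = -500.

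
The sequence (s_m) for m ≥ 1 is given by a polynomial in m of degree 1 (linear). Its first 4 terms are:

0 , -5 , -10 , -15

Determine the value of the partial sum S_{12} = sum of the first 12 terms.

-330

1st diffs: -5, -5, -5 (constant).
So s_m = -5m + 5.
Continuing: …, -20, -25, -30, -35, …, s_{12} = -55.
Summing m = 1..12 (12 terms) gives -330.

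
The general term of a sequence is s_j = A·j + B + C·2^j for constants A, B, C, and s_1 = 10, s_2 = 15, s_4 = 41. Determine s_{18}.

The three given values yield: A + B + 2C = 10; 2A + B + 4C = 15; 4A + B + 16C = 41.
Subtracting the first from the second: A + 2C = 5.
Subtracting the second from the third: 2A + 12C = 26.
Solving: C = 2, A = 1, then B = 5.
Hence s_{18} = 1·18 + 5 + 2·262144 = 524311.

524311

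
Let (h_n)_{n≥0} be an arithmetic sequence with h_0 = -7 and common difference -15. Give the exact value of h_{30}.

h_n = -7 + (n - 0)·(-15).
h_{30} = -7 + 30·(-15) = -457.

-457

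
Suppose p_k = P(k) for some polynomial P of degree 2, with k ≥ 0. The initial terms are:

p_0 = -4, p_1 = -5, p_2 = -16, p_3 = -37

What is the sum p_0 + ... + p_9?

1st diffs: -1, -11, -21.
2nd diffs: -10, -10 (constant).
So p_k = -5k^2 + 4k - 4.
Continuing: …, -68, -109, -160, -221, …, p_9 = -373.
Summing k = 0..9 (10 terms) gives -1285.

-1285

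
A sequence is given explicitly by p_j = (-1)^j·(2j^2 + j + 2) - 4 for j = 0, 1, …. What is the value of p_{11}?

(-1)^11 = -1; 2j^2 + j + 2 at j=11 is 255; so p_{11} = -259.

-259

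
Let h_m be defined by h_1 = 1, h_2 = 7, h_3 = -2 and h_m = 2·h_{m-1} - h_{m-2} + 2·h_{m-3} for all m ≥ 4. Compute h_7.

h_4 = -9; h_5 = -2; h_6 = 1; h_7 = -14.

-14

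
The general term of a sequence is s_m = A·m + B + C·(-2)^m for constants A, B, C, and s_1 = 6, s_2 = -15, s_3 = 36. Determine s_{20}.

-4194249

The three given values yield: A + B - 2C = 6; 2A + B + 4C = -15; 3A + B - 8C = 36.
Subtracting the first from the second: A + 6C = -21.
Subtracting the second from the third: A - 12C = 51.
Solving: C = -4, A = 3, then B = -5.
Hence s_{20} = 3·20 + (-5) + (-4)·1048576 = -4194249.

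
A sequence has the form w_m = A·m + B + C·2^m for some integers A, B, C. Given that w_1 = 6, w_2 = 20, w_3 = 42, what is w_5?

150

Write the equations: A + B + 2C = 6; 2A + B + 4C = 20; 3A + B + 8C = 42.
Subtracting the first from the second: A + 2C = 14.
Subtracting the second from the third: A + 4C = 22.
Solving: C = 4, A = 6, then B = -8.
So w_m = 6·m + (-8) + 4·2^m; at m=5 this is 150.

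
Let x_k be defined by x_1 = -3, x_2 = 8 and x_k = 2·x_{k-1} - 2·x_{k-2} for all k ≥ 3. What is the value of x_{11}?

Iterate the recurrence:
x_3 = 22, x_4 = 28, x_5 = 12, x_6 = -32, x_7 = -88, x_8 = -112, x_9 = -48, x_{10} = 128, x_{11} = 352.

352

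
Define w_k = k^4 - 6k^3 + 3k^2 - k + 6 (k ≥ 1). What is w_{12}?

10794

w_{12} = 1·12^4 - 6·12^3 + 3·12^2 - 1·12 + 6 = 10794.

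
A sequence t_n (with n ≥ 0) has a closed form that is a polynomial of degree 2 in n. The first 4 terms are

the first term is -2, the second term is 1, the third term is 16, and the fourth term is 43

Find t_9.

457

1st diffs: 3, 15, 27.
2nd diffs: 12, 12 (constant).
So t_n = 6n^2 - 3n - 2.
Evaluating at n = 9 gives t_9 = 457.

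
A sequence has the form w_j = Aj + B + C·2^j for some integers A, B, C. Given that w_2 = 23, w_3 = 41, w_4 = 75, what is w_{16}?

262179

Plug in j = 2, 3, 4: 2A + B + 4C = 23; 3A + B + 8C = 41; 4A + B + 16C = 75.
Subtracting the first from the second: A + 4C = 18.
Subtracting the second from the third: A + 8C = 34.
Solving: C = 4, A = 2, then B = 3.
Therefore w_{16} = 32 + 3 + 4·65536 = 262179.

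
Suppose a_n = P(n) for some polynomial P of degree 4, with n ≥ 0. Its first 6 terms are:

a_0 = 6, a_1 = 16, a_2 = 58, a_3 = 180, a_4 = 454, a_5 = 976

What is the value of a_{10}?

12346

1st diffs: 10, 42, 122, 274, 522.
2nd diffs: 32, 80, 152, 248.
3rd diffs: 48, 72, 96.
4th diffs: 24, 24 (constant).
Newton forward-difference form: a_n = 6 + 10·C(n,1) + 32·C(n,2) + 48·C(n,3) + 24·C(n,4).
At n = 10: n = 10, so a_{10} = 6 + 100 + 1440 + 5760 + 5040 = 12346.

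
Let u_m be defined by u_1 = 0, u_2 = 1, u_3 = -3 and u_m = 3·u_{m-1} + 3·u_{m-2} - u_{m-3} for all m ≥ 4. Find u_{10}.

Compute successive terms:
u_4 = -6; u_5 = -28; u_6 = -99; u_7 = -375; u_8 = -1394; u_9 = -5208; u_{10} = -19431.

-19431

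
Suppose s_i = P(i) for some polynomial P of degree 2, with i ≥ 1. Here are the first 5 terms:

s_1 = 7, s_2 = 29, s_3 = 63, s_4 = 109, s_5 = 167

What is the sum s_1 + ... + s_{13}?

5239

1st diffs: 22, 34, 46, 58.
2nd diffs: 12, 12, 12 (constant).
Newton forward-difference form: s_i = 7 + 22·C(i-1,1) + 12·C(i-1,2).
Continuing: …, 237, 319, 413, 519, …, s_{13} = 1063.
Summing i = 1..13 (13 terms) gives 5239.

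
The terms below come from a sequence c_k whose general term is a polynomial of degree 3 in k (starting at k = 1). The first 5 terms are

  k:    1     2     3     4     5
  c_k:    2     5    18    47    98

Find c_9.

1st diffs: 3, 13, 29, 51.
2nd diffs: 10, 16, 22.
3rd diffs: 6, 6 (constant).
Newton forward-difference form: c_k = 2 + 3·C(k-1,1) + 10·C(k-1,2) + 6·C(k-1,3).
At k = 9: k-1 = 8, so c_9 = 2 + 24 + 280 + 336 = 642.

642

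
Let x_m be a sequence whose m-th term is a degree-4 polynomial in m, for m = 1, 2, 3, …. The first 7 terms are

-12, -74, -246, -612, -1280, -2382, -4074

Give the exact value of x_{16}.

1st diffs: -62, -172, -366, -668, -1102, -1692.
2nd diffs: -110, -194, -302, -434, -590.
3rd diffs: -84, -108, -132, -156.
4th diffs: -24, -24, -24 (constant).
Newton forward-difference form: x_m = -12 + (-62)·C(m-1,1) + (-110)·C(m-1,2) + (-84)·C(m-1,3) + (-24)·C(m-1,4).
At m = 16: m-1 = 15, so x_{16} = -12 - 930 - 11550 - 38220 - 32760 = -83472.

-83472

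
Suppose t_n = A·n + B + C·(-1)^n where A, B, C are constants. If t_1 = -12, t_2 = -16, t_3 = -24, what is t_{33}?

Plug in n = 1, 2, 3: A + B - C = -12; 2A + B + C = -16; 3A + B - C = -24.
Subtracting the first from the second: A + 2C = -4.
Subtracting the second from the third: A - 2C = -8.
Solving: C = 1, A = -6, then B = -5.
Therefore t_{33} = -198 + (-5) + 1·(-1) = -204.

-204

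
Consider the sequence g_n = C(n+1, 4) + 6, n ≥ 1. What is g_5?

21

C(6, 4) = 15, so g_5 = 21.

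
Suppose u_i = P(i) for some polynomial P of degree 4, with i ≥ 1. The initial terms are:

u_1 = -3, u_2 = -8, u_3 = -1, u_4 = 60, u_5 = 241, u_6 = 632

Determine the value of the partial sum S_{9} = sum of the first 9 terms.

9117

1st diffs: -5, 7, 61, 181, 391.
2nd diffs: 12, 54, 120, 210.
3rd diffs: 42, 66, 90.
4th diffs: 24, 24 (constant).
So u_i = i^4 - 3i^3 - i^2 + 4i - 4.
Continuing: 1347, 2524, 4325.
Summing i = 1..9 (9 terms) gives 9117.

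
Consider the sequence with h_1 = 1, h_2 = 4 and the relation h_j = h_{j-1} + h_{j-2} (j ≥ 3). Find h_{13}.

665

Applying the relation repeatedly:
h_3 = 5;  h_4 = 9;  h_5 = 14;  …;  h_{10} = 157;  h_{11} = 254;  h_{12} = 411;  h_{13} = 665.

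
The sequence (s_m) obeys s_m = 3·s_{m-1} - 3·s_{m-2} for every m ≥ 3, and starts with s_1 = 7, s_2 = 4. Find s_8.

-108

s_3 = -9  s_4 = -39  s_5 = -90  s_6 = -153  s_7 = -189  s_8 = -108.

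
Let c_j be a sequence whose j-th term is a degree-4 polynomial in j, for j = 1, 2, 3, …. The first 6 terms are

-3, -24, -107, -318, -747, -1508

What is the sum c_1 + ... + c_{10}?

1st diffs: -21, -83, -211, -429, -761.
2nd diffs: -62, -128, -218, -332.
3rd diffs: -66, -90, -114.
4th diffs: -24, -24 (constant).
So c_j = -j^4 - j^3 + j - 2.
Continuing: -2739, -4602, -7283, -10992.
Summing j = 1..10 (10 terms) gives -28323.

-28323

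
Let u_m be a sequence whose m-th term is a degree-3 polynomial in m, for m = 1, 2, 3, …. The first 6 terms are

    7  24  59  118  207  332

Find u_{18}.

1st diffs: 17, 35, 59, 89, 125.
2nd diffs: 18, 24, 30, 36.
3rd diffs: 6, 6, 6 (constant).
Newton forward-difference form: u_m = 7 + 17·C(m-1,1) + 18·C(m-1,2) + 6·C(m-1,3).
At m = 18: m-1 = 17, so u_{18} = 7 + 289 + 2448 + 4080 = 6824.

6824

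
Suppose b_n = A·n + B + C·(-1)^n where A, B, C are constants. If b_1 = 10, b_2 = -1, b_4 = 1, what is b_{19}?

Plug in n = 1, 2, 4: A + B - C = 10; 2A + B + C = -1; 4A + B + C = 1.
Subtracting the first from the second: A + 2C = -11.
Subtracting the second from the third: 2A = 2.
Solving: C = -6, A = 1, then B = 3.
Hence b_{19} = 1·19 + 3 + (-6)·(-1) = 28.

28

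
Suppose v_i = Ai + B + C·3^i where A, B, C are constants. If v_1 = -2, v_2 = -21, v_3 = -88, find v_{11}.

Write the equations: A + B + 3C = -2; 2A + B + 9C = -21; 3A + B + 27C = -88.
Subtracting the first from the second: A + 6C = -19.
Subtracting the second from the third: A + 18C = -67.
Solving: C = -4, A = 5, then B = 5.
Hence v_{11} = 5·11 + 5 + (-4)·177147 = -708528.

-708528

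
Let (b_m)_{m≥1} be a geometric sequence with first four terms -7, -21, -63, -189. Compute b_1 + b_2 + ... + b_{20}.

-12203745400

Common ratio r = 3.
b_m = (-7)·3^(m-1).
S = (-7)·(3^20 - 1)/(3 - 1) = (-7)·(3486784401 - 1)/(2) = -12203745400.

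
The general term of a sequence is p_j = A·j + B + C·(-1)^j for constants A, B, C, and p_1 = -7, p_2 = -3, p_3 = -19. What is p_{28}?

-159

Write the equations: A + B - C = -7; 2A + B + C = -3; 3A + B - C = -19.
Subtracting the first from the second: A + 2C = 4.
Subtracting the second from the third: A - 2C = -16.
Solving: C = 5, A = -6, then B = 4.
So p_j = -6·j + 4 + 5·(-1)^j; at j=28 this is -159.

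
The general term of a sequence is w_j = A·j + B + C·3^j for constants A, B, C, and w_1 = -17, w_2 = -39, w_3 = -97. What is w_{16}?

At j = 1, 2, 3: A + B + 3C = -17; 2A + B + 9C = -39; 3A + B + 27C = -97.
Subtracting the first from the second: A + 6C = -22.
Subtracting the second from the third: A + 18C = -58.
Solving: C = -3, A = -4, then B = -4.
Hence w_{16} = -4·16 + (-4) + (-3)·43046721 = -129140231.

-129140231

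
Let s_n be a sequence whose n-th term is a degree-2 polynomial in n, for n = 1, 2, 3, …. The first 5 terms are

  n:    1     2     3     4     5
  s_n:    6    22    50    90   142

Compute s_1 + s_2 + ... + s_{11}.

2926

1st diffs: 16, 28, 40, 52.
2nd diffs: 12, 12, 12 (constant).
Newton forward-difference form: s_n = 6 + 16·C(n-1,1) + 12·C(n-1,2).
Continuing: …, 206, 282, 370, 470, …, s_{11} = 706.
Summing n = 1..11 (11 terms) gives 2926.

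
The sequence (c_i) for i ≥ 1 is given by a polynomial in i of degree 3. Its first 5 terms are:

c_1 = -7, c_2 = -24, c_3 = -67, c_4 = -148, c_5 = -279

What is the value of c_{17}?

-10119

1st diffs: -17, -43, -81, -131.
2nd diffs: -26, -38, -50.
3rd diffs: -12, -12 (constant).
Newton forward-difference form: c_i = -7 + (-17)·C(i-1,1) + (-26)·C(i-1,2) + (-12)·C(i-1,3).
At i = 17: i-1 = 16, so c_{17} = -7 - 272 - 3120 - 6720 = -10119.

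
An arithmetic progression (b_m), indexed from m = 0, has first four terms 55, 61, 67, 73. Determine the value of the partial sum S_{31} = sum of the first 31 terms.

4495

Common difference d = 6.
b_m = 55 + (m - 0)·6.
b_{30} = 235; S = 31·(55 + 235)/2 = 4495.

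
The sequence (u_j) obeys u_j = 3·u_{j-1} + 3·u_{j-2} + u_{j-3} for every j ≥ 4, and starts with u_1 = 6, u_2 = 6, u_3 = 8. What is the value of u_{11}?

Iterate the recurrence:
u_4 = 48  u_5 = 174  u_6 = 674  u_7 = 2592  u_8 = 9972  u_9 = 38366  u_{10} = 147606  u_{11} = 567888.

567888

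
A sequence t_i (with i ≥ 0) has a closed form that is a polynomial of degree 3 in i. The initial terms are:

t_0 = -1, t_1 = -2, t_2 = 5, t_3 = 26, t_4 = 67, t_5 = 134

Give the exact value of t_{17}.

1st diffs: -1, 7, 21, 41, 67.
2nd diffs: 8, 14, 20, 26.
3rd diffs: 6, 6, 6 (constant).
Newton forward-difference form: t_i = -1 + (-1)·C(i,1) + 8·C(i,2) + 6·C(i,3).
At i = 17: i = 17, so t_{17} = -1 - 17 + 1088 + 4080 = 5150.

5150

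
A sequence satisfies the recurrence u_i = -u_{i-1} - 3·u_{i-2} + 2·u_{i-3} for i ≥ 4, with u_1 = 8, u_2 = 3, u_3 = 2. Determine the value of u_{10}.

Iterate the recurrence:
u_4 = 5;  u_5 = -5;  u_6 = -6;  u_7 = 31;  u_8 = -23;  u_9 = -82;  u_{10} = 213.

213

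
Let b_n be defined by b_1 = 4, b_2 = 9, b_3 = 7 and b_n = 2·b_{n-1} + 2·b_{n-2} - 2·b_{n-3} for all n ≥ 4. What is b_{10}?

Applying the relation repeatedly:
b_4 = 24  b_5 = 44  b_6 = 122  b_7 = 284  b_8 = 724  b_9 = 1772  b_{10} = 4424.

4424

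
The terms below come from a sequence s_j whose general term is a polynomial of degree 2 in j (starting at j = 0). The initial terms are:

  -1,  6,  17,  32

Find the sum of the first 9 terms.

1st diffs: 7, 11, 15.
2nd diffs: 4, 4 (constant).
So s_j = 2j^2 + 5j - 1.
Continuing: …, 51, 74, 101, 132, …, s_8 = 167.
Summing j = 0..8 (9 terms) gives 579.

579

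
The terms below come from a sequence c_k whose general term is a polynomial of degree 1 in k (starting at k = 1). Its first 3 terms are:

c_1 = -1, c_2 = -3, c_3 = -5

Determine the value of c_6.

1st diffs: -2, -2 (constant).
So c_k = -2k + 1.
Evaluating at k = 6 gives c_6 = -11.

-11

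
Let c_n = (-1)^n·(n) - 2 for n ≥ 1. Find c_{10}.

8

(-1)^10 = 1; n at n=10 is 10; so c_{10} = 8.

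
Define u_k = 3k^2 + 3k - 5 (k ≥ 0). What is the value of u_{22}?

u_{22} = 3·22^2 + 3·22 - 5 = 1513.

1513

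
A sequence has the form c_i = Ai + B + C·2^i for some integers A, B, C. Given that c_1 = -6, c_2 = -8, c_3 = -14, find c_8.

The three given values yield: A + B + 2C = -6; 2A + B + 4C = -8; 3A + B + 8C = -14.
Subtracting the first from the second: A + 2C = -2.
Subtracting the second from the third: A + 4C = -6.
Solving: C = -2, A = 2, then B = -4.
Hence c_8 = 2·8 + (-4) + (-2)·256 = -500.

-500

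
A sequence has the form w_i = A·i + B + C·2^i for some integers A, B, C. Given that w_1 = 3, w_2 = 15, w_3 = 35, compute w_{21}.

8388683

At i = 1, 2, 3: A + B + 2C = 3; 2A + B + 4C = 15; 3A + B + 8C = 35.
Subtracting the first from the second: A + 2C = 12.
Subtracting the second from the third: A + 4C = 20.
Solving: C = 4, A = 4, then B = -9.
Therefore w_{21} = 84 + (-9) + 4·2097152 = 8388683.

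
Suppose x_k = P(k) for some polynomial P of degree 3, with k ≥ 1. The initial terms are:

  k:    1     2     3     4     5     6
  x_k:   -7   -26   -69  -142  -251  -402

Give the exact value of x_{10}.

-1546

1st diffs: -19, -43, -73, -109, -151.
2nd diffs: -24, -30, -36, -42.
3rd diffs: -6, -6, -6 (constant).
Newton forward-difference form: x_k = -7 + (-19)·C(k-1,1) + (-24)·C(k-1,2) + (-6)·C(k-1,3).
At k = 10: k-1 = 9, so x_{10} = -7 - 171 - 864 - 504 = -1546.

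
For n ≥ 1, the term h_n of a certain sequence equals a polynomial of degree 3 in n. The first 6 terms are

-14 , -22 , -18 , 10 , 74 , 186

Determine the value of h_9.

1st diffs: -8, 4, 28, 64, 112.
2nd diffs: 12, 24, 36, 48.
3rd diffs: 12, 12, 12 (constant).
Newton forward-difference form: h_n = -14 + (-8)·C(n-1,1) + 12·C(n-1,2) + 12·C(n-1,3).
At n = 9: n-1 = 8, so h_9 = -14 - 64 + 336 + 672 = 930.

930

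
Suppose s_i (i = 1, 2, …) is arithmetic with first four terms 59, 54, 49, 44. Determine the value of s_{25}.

-61

Common difference d = -5.
s_i = 59 + (i - 1)·(-5).
s_{25} = 59 + 24·(-5) = -61.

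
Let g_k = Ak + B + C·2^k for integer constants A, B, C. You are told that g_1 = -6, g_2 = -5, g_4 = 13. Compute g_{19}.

1048512

Plug in k = 1, 2, 4: A + B + 2C = -6; 2A + B + 4C = -5; 4A + B + 16C = 13.
Subtracting the first from the second: A + 2C = 1.
Subtracting the second from the third: 2A + 12C = 18.
Solving: C = 2, A = -3, then B = -7.
Therefore g_{19} = -57 + (-7) + 2·524288 = 1048512.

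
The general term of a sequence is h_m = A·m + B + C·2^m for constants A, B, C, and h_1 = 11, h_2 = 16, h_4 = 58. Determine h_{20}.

Plug in m = 1, 2, 4: A + B + 2C = 11; 2A + B + 4C = 16; 4A + B + 16C = 58.
Subtracting the first from the second: A + 2C = 5.
Subtracting the second from the third: 2A + 12C = 42.
Solving: C = 4, A = -3, then B = 6.
Therefore h_{20} = -60 + 6 + 4·1048576 = 4194250.

4194250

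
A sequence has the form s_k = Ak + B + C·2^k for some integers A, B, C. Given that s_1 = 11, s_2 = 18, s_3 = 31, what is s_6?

Plug in k = 1, 2, 3: A + B + 2C = 11; 2A + B + 4C = 18; 3A + B + 8C = 31.
Subtracting the first from the second: A + 2C = 7.
Subtracting the second from the third: A + 4C = 13.
Solving: C = 3, A = 1, then B = 4.
Therefore s_6 = 6 + 4 + 3·64 = 202.

202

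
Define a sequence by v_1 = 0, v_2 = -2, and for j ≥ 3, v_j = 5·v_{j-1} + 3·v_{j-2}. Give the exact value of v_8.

-52754

Step forward from the initial values:
v_3 = -10;  v_4 = -56;  v_5 = -310;  v_6 = -1718;  v_7 = -9520;  v_8 = -52754.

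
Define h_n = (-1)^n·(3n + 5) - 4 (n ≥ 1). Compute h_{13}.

-48

(-1)^13 = -1; 3n + 5 at n=13 is 44; so h_{13} = -48.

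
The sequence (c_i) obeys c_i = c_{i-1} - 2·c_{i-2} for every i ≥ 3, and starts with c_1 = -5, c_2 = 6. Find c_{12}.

28

Applying the relation repeatedly:
c_3 = 16, c_4 = 4, c_5 = -28, c_6 = -36, c_7 = 20, c_8 = 92, c_9 = 52, c_{10} = -132, c_{11} = -236, c_{12} = 28.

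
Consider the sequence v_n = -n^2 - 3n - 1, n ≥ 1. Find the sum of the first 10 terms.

-560

Over n = 1..10: Σn = 55, Σn² = 385.
Total = (-1)·385 + (-3)·55 + (-1)·10 = -560.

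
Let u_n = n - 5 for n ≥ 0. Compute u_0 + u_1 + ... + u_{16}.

Over n = 0..16: Σn = 136.
Total = (1)·136 + (-5)·17 = 51.

51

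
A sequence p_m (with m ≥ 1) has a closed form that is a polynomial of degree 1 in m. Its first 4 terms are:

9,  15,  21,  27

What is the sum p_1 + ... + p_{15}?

1st diffs: 6, 6, 6 (constant).
So p_m = 6m + 3.
Continuing: …, 33, 39, 45, 51, …, p_{15} = 93.
Summing m = 1..15 (15 terms) gives 765.

765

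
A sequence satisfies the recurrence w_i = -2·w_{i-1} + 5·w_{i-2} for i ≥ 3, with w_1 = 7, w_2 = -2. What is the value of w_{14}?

-24274262

Compute successive terms:
w_3 = 39  w_4 = -88  w_5 = 371  …  w_{11} = 591599  w_{12} = -2039808  w_{13} = 7037611  w_{14} = -24274262.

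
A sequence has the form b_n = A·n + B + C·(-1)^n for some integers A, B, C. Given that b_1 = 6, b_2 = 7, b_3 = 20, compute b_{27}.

Write the equations: A + B - C = 6; 2A + B + C = 7; 3A + B - C = 20.
Subtracting the first from the second: A + 2C = 1.
Subtracting the second from the third: A - 2C = 13.
Solving: C = -3, A = 7, then B = -4.
Hence b_{27} = 7·27 + (-4) + (-3)·(-1) = 188.

188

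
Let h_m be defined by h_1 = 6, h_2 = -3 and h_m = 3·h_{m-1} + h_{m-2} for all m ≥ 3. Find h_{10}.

h_3 = -3, h_4 = -12, h_5 = -39, h_6 = -129, h_7 = -426, h_8 = -1407, h_9 = -4647, h_{10} = -15348.

-15348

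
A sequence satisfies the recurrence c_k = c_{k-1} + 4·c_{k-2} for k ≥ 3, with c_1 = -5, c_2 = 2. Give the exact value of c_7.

-450

c_3 = -18  c_4 = -10  c_5 = -82  c_6 = -122  c_7 = -450.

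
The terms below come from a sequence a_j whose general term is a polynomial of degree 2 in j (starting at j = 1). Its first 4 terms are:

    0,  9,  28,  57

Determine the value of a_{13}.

768

1st diffs: 9, 19, 29.
2nd diffs: 10, 10 (constant).
Newton forward-difference form: a_j = 9·C(j-1,1) + 10·C(j-1,2).
At j = 13: j-1 = 12, so a_{13} = 108 + 660 = 768.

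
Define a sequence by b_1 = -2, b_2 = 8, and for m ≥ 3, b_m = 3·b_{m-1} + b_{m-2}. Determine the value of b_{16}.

124485914

Compute successive terms:
b_3 = 22;  b_4 = 74;  b_5 = 244;  …;  b_{13} = 3455278;  b_{14} = 11412008;  b_{15} = 37691302;  b_{16} = 124485914.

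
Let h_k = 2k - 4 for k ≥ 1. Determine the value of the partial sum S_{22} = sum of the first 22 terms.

418

Over k = 1..22: Σk = 253.
Total = (2)·253 + (-4)·22 = 418.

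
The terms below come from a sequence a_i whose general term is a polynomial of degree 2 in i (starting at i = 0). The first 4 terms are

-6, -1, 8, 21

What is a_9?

1st diffs: 5, 9, 13.
2nd diffs: 4, 4 (constant).
Newton forward-difference form: a_i = -6 + 5·C(i,1) + 4·C(i,2).
At i = 9: i = 9, so a_9 = -6 + 45 + 144 = 183.

183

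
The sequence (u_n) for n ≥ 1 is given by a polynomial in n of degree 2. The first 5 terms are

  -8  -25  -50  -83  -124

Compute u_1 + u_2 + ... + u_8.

1st diffs: -17, -25, -33, -41.
2nd diffs: -8, -8, -8 (constant).
So u_n = -4n^2 - 5n + 1.
Continuing: -173, -230, -295.
Summing n = 1..8 (8 terms) gives -988.

-988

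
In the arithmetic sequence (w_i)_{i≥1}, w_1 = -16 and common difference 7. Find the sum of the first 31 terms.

w_i = -16 + (i - 1)·7.
w_{31} = 194; S = 31·(-16 + 194)/2 = 2759.

2759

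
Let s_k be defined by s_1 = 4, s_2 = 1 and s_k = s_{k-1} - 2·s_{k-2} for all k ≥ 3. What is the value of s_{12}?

111

Iterate the recurrence:
s_3 = -7, s_4 = -9, s_5 = 5, s_6 = 23, s_7 = 13, s_8 = -33, s_9 = -59, s_{10} = 7, s_{11} = 125, s_{12} = 111.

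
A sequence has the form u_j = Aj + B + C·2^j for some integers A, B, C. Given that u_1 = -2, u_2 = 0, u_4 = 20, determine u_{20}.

2097108

Write the equations: A + B + 2C = -2; 2A + B + 4C = 0; 4A + B + 16C = 20.
Subtracting the first from the second: A + 2C = 2.
Subtracting the second from the third: 2A + 12C = 20.
Solving: C = 2, A = -2, then B = -4.
So u_j = -2·j + (-4) + 2·2^j; at j=20 this is 2097108.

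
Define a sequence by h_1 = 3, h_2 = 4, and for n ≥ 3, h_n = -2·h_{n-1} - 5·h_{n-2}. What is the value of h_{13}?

Step forward from the initial values:
h_3 = -23, h_4 = 26, h_5 = 63, …, h_{10} = 1084, h_{11} = 11617, h_{12} = -28654, h_{13} = -777.

-777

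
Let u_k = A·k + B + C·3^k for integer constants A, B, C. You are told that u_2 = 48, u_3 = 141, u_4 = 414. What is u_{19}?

5811307389

Write the equations: 2A + B + 9C = 48; 3A + B + 27C = 141; 4A + B + 81C = 414.
Subtracting the first from the second: A + 18C = 93.
Subtracting the second from the third: A + 54C = 273.
Solving: C = 5, A = 3, then B = -3.
So u_k = 3·k + (-3) + 5·3^k; at k=19 this is 5811307389.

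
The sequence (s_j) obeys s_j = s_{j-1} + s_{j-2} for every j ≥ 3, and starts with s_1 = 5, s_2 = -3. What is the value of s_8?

1

Iterate the recurrence:
s_3 = 2;  s_4 = -1;  s_5 = 1;  s_6 = 0;  s_7 = 1;  s_8 = 1.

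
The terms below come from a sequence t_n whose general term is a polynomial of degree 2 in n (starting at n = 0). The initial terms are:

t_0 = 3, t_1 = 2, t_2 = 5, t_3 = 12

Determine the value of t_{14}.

353

1st diffs: -1, 3, 7.
2nd diffs: 4, 4 (constant).
So t_n = 2n^2 - 3n + 3.
Evaluating at n = 14 gives t_{14} = 353.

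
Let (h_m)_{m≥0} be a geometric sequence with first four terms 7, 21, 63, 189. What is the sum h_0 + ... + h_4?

Common ratio r = 3.
h_m = 7·3^(m-0).
S = 7·(3^5 - 1)/(3 - 1) = 7·(243 - 1)/(2) = 847.

847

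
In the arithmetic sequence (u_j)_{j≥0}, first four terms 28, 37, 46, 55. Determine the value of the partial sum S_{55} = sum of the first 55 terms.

Common difference d = 9.
u_j = 28 + (j - 0)·9.
u_{54} = 514; S = 55·(28 + 514)/2 = 14905.

14905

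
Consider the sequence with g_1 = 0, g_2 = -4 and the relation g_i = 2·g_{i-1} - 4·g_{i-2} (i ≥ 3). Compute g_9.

Compute successive terms:
g_3 = -8  g_4 = 0  g_5 = 32  g_6 = 64  g_7 = 0  g_8 = -256  g_9 = -512.

-512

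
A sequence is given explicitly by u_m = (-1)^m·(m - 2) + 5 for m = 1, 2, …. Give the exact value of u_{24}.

27

(-1)^24 = 1; m - 2 at m=24 is 22; so u_{24} = 27.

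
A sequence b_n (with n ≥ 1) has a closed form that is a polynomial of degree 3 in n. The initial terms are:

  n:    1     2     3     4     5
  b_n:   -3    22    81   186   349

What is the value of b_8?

1306

1st diffs: 25, 59, 105, 163.
2nd diffs: 34, 46, 58.
3rd diffs: 12, 12 (constant).
So b_n = 2n^3 + 5n^2 - 4n - 6.
Evaluating at n = 8 gives b_8 = 1306.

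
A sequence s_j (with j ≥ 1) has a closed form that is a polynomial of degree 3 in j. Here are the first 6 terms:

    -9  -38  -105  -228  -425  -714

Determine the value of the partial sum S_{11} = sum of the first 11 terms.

1st diffs: -29, -67, -123, -197, -289.
2nd diffs: -38, -56, -74, -92.
3rd diffs: -18, -18, -18 (constant).
So s_j = -3j^3 - j^2 - 5j.
Continuing: …, -1113, -1640, -2313, -3150, …, s_{11} = -4169.
Summing j = 1..11 (11 terms) gives -13904.

-13904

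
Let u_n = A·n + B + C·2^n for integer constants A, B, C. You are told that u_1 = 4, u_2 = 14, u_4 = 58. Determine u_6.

210

At n = 1, 2, 4: A + B + 2C = 4; 2A + B + 4C = 14; 4A + B + 16C = 58.
Subtracting the first from the second: A + 2C = 10.
Subtracting the second from the third: 2A + 12C = 44.
Solving: C = 3, A = 4, then B = -6.
Hence u_6 = 4·6 + (-6) + 3·64 = 210.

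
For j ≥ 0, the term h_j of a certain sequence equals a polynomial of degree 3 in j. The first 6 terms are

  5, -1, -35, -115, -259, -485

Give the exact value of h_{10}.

1st diffs: -6, -34, -80, -144, -226.
2nd diffs: -28, -46, -64, -82.
3rd diffs: -18, -18, -18 (constant).
So h_j = -3j^3 - 5j^2 + 2j + 5.
Evaluating at j = 10 gives h_{10} = -3475.

-3475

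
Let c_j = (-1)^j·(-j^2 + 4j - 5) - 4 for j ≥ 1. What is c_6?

-21

(-1)^6 = 1; -j^2 + 4j - 5 at j=6 is -17; so c_6 = -21.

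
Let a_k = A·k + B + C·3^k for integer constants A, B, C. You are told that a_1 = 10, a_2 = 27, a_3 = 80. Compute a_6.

The three given values yield: A + B + 3C = 10; 2A + B + 9C = 27; 3A + B + 27C = 80.
Subtracting the first from the second: A + 6C = 17.
Subtracting the second from the third: A + 18C = 53.
Solving: C = 3, A = -1, then B = 2.
Therefore a_6 = -6 + 2 + 3·729 = 2183.

2183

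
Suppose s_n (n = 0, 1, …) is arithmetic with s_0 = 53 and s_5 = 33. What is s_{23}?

Common difference d = (33 - 53) / (5 - 0) = -4.
s_n = 53 + (n - 0)·(-4).
s_{23} = 53 + 23·(-4) = -39.

-39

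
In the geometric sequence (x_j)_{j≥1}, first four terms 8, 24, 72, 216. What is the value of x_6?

Common ratio r = 3.
x_j = 8·3^(j-1).
x_6 = 8·3^5 = 1944.

1944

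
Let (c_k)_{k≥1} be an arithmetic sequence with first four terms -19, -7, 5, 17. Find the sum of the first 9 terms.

261

Common difference d = 12.
c_k = -19 + (k - 1)·12.
c_9 = 77; S = 9·(-19 + 77)/2 = 261.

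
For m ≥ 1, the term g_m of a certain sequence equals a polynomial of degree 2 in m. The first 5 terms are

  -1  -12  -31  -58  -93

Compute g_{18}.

-1276

1st diffs: -11, -19, -27, -35.
2nd diffs: -8, -8, -8 (constant).
So g_m = -4m^2 + m + 2.
Evaluating at m = 18 gives g_{18} = -1276.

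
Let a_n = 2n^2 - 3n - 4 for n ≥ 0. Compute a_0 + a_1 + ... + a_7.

164

Over n = 0..7: Σn = 28, Σn² = 140.
Total = (2)·140 + (-3)·28 + (-4)·8 = 164.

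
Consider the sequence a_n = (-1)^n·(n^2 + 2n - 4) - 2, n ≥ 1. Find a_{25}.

(-1)^25 = -1; n^2 + 2n - 4 at n=25 is 671; so a_{25} = -673.

-673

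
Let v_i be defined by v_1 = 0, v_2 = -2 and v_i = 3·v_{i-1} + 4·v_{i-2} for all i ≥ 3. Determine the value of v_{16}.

-429496730

Step forward from the initial values:
v_3 = -6; v_4 = -26; v_5 = -102; …; v_{13} = -6710886; v_{14} = -26843546; v_{15} = -107374182; v_{16} = -429496730.
(Characteristic roots are 4 and -1.)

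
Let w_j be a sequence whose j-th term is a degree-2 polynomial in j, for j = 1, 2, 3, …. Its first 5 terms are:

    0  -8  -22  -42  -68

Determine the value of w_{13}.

-492

1st diffs: -8, -14, -20, -26.
2nd diffs: -6, -6, -6 (constant).
Newton forward-difference form: w_j = (-8)·C(j-1,1) + (-6)·C(j-1,2).
At j = 13: j-1 = 12, so w_{13} = -96 - 396 = -492.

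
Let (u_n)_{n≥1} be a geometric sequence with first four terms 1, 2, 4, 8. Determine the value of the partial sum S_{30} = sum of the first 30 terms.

Common ratio r = 2.
u_n = 1·2^(n-1).
S = 1·(2^30 - 1)/(2 - 1) = 1·(1073741824 - 1)/(1) = 1073741823.

1073741823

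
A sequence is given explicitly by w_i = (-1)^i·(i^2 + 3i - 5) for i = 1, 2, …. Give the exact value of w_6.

49

(-1)^6 = 1; i^2 + 3i - 5 at i=6 is 49; so w_6 = 49.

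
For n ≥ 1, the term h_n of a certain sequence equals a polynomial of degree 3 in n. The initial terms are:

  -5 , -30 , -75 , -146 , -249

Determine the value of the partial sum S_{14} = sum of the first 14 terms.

-15631

1st diffs: -25, -45, -71, -103.
2nd diffs: -20, -26, -32.
3rd diffs: -6, -6 (constant).
Newton forward-difference form: h_n = -5 + (-25)·C(n-1,1) + (-20)·C(n-1,2) + (-6)·C(n-1,3).
Continuing: …, -390, -575, -810, -1101, …, h_{14} = -3606.
Summing n = 1..14 (14 terms) gives -15631.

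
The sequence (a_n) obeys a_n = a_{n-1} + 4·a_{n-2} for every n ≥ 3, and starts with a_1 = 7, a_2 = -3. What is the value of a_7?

a_3 = 25; a_4 = 13; a_5 = 113; a_6 = 165; a_7 = 617.

617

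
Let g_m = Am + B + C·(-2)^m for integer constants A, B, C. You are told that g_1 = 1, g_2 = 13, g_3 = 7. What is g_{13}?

-8117

Write the equations: A + B - 2C = 1; 2A + B + 4C = 13; 3A + B - 8C = 7.
Subtracting the first from the second: A + 6C = 12.
Subtracting the second from the third: A - 12C = -6.
Solving: C = 1, A = 6, then B = -3.
So g_m = 6·m + (-3) + 1·(-2)^m; at m=13 this is -8117.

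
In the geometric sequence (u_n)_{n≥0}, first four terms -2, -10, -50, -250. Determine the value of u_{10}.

-19531250

Common ratio r = 5.
u_n = (-2)·5^(n-0).
u_{10} = (-2)·5^10 = -19531250.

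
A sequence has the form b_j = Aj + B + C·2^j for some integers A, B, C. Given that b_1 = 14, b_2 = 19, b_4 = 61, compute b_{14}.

65503

At j = 1, 2, 4: A + B + 2C = 14; 2A + B + 4C = 19; 4A + B + 16C = 61.
Subtracting the first from the second: A + 2C = 5.
Subtracting the second from the third: 2A + 12C = 42.
Solving: C = 4, A = -3, then B = 9.
Therefore b_{14} = -42 + 9 + 4·16384 = 65503.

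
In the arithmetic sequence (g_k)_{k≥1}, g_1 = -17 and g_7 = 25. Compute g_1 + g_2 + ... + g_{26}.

Common difference d = (25 - (-17)) / (7 - 1) = 7.
g_k = -17 + (k - 1)·7.
g_{26} = 158; S = 26·(-17 + 158)/2 = 1833.

1833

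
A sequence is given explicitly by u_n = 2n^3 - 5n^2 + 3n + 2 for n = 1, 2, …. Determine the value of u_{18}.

u_{18} = 2·18^3 - 5·18^2 + 3·18 + 2 = 10100.

10100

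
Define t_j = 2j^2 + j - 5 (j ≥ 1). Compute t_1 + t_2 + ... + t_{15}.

2525

Over j = 1..15: Σj = 120, Σj² = 1240.
Total = (2)·1240 + (1)·120 + (-5)·15 = 2525.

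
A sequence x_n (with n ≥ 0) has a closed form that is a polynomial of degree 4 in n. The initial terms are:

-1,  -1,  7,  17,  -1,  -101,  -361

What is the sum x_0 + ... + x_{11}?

-20230

1st diffs: 0, 8, 10, -18, -100, -260.
2nd diffs: 8, 2, -28, -82, -160.
3rd diffs: -6, -30, -54, -78.
4th diffs: -24, -24, -24 (constant).
So x_n = -n^4 + 5n^3 - 4n^2 - 1.
Continuing: …, -883, -1793, -3241, -5401, …, x_{11} = -8471.
Summing n = 0..11 (12 terms) gives -20230.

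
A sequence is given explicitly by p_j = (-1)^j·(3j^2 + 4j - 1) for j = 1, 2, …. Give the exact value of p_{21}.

-1406

(-1)^21 = -1; 3j^2 + 4j - 1 at j=21 is 1406; so p_{21} = -1406.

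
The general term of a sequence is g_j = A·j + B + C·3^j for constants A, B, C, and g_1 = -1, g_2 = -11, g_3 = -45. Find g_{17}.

-258280289

The three given values yield: A + B + 3C = -1; 2A + B + 9C = -11; 3A + B + 27C = -45.
Subtracting the first from the second: A + 6C = -10.
Subtracting the second from the third: A + 18C = -34.
Solving: C = -2, A = 2, then B = 3.
So g_j = 2·j + 3 + (-2)·3^j; at j=17 this is -258280289.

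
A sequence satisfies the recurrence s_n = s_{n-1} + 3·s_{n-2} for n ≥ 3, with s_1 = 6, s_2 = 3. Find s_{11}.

12621

s_3 = 21, s_4 = 30, s_5 = 93, s_6 = 183, s_7 = 462, s_8 = 1011, s_9 = 2397, s_{10} = 5430, s_{11} = 12621.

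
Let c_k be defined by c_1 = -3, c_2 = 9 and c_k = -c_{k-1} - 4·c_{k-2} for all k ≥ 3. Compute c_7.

Compute successive terms:
c_3 = 3  c_4 = -39  c_5 = 27  c_6 = 129  c_7 = -237.

-237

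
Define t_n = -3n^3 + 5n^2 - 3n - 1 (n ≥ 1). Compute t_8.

-1241

t_8 = -3·8^3 + 5·8^2 - 3·8 - 1 = -1241.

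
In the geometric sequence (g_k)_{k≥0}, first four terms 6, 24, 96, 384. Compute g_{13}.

Common ratio r = 4.
g_k = 6·4^(k-0).
g_{13} = 6·4^13 = 402653184.

402653184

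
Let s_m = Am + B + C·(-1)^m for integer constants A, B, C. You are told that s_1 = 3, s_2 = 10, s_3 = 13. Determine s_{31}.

153

Write the equations: A + B - C = 3; 2A + B + C = 10; 3A + B - C = 13.
Subtracting the first from the second: A + 2C = 7.
Subtracting the second from the third: A - 2C = 3.
Solving: C = 1, A = 5, then B = -1.
So s_m = 5·m + (-1) + 1·(-1)^m; at m=31 this is 153.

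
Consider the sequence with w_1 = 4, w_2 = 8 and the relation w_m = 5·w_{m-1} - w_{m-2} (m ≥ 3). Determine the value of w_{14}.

w_3 = 36;  w_4 = 172;  w_5 = 824;  …;  w_{11} = 9968696;  w_{12} = 47762892;  w_{13} = 228845764;  w_{14} = 1096465928.

1096465928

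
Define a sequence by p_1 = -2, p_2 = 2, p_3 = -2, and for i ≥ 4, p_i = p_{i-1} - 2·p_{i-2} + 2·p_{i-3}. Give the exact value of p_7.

-2

Applying the relation repeatedly:
p_4 = -10, p_5 = -2, p_6 = 14, p_7 = -2.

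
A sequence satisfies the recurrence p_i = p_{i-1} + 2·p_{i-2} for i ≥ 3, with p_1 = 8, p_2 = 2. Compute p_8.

422

p_3 = 18; p_4 = 22; p_5 = 58; p_6 = 102; p_7 = 218; p_8 = 422.
(Characteristic roots are 2 and -1.)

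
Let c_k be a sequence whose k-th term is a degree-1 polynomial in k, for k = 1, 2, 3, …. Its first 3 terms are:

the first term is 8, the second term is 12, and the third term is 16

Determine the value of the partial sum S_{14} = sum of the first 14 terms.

476

1st diffs: 4, 4 (constant).
So c_k = 4k + 4.
Continuing: …, 20, 24, 28, 32, …, c_{14} = 60.
Summing k = 1..14 (14 terms) gives 476.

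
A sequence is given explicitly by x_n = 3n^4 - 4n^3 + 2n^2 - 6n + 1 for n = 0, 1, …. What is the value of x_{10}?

26141

x_{10} = 3·10^4 - 4·10^3 + 2·10^2 - 6·10 + 1 = 26141.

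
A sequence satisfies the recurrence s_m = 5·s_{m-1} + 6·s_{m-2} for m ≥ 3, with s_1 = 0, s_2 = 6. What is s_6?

6666

Step forward from the initial values:
s_3 = 30; s_4 = 186; s_5 = 1110; s_6 = 6666.
(Characteristic roots are 6 and -1.)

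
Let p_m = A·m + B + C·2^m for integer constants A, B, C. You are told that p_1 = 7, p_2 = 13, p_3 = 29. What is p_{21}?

Write the equations: A + B + 2C = 7; 2A + B + 4C = 13; 3A + B + 8C = 29.
Subtracting the first from the second: A + 2C = 6.
Subtracting the second from the third: A + 4C = 16.
Solving: C = 5, A = -4, then B = 1.
Therefore p_{21} = -84 + 1 + 5·2097152 = 10485677.

10485677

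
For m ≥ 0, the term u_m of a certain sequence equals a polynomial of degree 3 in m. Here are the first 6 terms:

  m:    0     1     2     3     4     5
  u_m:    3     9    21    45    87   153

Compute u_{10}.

1st diffs: 6, 12, 24, 42, 66.
2nd diffs: 6, 12, 18, 24.
3rd diffs: 6, 6, 6 (constant).
So u_m = m^3 + 5m + 3.
Evaluating at m = 10 gives u_{10} = 1053.

1053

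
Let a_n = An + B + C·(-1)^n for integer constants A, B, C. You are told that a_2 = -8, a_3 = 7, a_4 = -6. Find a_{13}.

The three given values yield: 2A + B + C = -8; 3A + B - C = 7; 4A + B + C = -6.
Subtracting the first from the second: A - 2C = 15.
Subtracting the second from the third: A + 2C = -13.
Solving: C = -7, A = 1, then B = -3.
So a_n = 1·n + (-3) + (-7)·(-1)^n; at n=13 this is 17.

17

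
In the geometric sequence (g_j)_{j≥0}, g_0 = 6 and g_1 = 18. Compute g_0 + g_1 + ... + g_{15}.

Common ratio r = 3.
g_j = 6·3^(j-0).
S = 6·(3^16 - 1)/(3 - 1) = 6·(43046721 - 1)/(2) = 129140160.

129140160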